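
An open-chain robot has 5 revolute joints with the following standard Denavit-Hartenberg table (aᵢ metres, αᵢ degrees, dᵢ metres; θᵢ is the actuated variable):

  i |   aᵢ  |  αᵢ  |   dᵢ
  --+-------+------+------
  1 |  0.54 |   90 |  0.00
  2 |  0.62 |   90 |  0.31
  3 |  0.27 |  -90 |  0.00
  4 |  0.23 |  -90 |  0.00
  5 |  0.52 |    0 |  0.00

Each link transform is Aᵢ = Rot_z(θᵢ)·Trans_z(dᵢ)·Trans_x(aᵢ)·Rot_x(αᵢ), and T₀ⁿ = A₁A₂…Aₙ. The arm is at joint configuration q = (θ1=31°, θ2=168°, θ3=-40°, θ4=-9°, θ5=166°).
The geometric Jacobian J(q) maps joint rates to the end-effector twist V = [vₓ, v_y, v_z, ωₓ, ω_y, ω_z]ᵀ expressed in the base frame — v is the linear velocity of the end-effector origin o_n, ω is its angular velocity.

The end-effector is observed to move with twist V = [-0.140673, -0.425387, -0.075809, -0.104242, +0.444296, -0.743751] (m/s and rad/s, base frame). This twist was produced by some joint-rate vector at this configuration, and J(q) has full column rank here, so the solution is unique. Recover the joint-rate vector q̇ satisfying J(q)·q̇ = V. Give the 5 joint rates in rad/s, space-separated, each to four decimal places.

-0.4370 -0.0190 0.4470 -0.4470 0.7270

o_n = [0.1144, -0.1814, 0.0699]
J₁: ẑ×o_n = [0.1814, 0.1144, -0.0000], ω = ẑ
J2: z=[0.5150, -0.8572, 0.0000] o=[0.4629, 0.2781, 0.0000] → [-0.0599, -0.0360, -0.5354, 0.5150, -0.8572, 0.0000]
J3: z=[0.1782, 0.1071, 0.9781] o=[0.1027, -0.2999, 0.1289] → [-0.1223, 0.0219, 0.0199, 0.1782, 0.1071, 0.9781]
J4: z=[-0.1444, -0.9805, 0.1336] o=[-0.1601, -0.2554, 0.1719] → [0.0901, 0.0219, 0.2584, -0.1444, -0.9805, 0.1336]
J5: z=[-0.3283, -0.0799, -0.9412] o=[-0.3748, -0.2140, 0.2433] → [0.0446, -0.5173, 0.0284, -0.3283, -0.0799, -0.9412]
q̇ = J⁺·V = [-0.4370, -0.0190, 0.4470, -0.4470, 0.7270]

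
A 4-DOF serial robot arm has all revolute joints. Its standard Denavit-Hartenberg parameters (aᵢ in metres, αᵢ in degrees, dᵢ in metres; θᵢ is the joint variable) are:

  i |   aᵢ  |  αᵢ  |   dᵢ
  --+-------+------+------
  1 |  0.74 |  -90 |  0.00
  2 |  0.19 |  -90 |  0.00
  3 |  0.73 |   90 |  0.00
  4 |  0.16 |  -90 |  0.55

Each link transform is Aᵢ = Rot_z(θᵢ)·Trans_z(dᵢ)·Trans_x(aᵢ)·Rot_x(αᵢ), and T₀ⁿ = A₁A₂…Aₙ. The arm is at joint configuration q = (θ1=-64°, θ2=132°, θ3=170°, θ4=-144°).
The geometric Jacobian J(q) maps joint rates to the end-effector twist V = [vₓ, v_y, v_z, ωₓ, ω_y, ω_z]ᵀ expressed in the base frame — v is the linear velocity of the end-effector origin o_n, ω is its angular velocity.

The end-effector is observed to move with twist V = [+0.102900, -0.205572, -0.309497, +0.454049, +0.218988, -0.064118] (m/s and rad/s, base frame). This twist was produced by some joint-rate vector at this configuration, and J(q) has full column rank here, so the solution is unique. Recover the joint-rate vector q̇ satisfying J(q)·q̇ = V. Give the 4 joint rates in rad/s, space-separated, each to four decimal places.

0.0470 0.9640 -0.0760 0.4670

o_n = [-0.1358, -1.1951, 0.1644]
J₁: ẑ×o_n = [1.1951, -0.1358, 0.0000], ω = ẑ
J2: z=[0.8988, 0.4384, 0.0000] o=[0.3244, -0.6651, 0.0000] → [0.0721, -0.1478, -0.2746, 0.8988, 0.4384, 0.0000]
J3: z=[-0.3258, 0.6679, 0.6691] o=[0.2687, -0.5508, -0.1412] → [0.6352, -0.1711, 0.4800, -0.3258, 0.6679, 0.6691]
J4: z=[-0.9361, -0.3273, -0.1290] o=[0.3656, -1.0388, 0.3931] → [0.0547, -0.1493, -0.0178, -0.9361, -0.3273, -0.1290]
q̇ = J⁺·V = [0.0470, 0.9640, -0.0760, 0.4670]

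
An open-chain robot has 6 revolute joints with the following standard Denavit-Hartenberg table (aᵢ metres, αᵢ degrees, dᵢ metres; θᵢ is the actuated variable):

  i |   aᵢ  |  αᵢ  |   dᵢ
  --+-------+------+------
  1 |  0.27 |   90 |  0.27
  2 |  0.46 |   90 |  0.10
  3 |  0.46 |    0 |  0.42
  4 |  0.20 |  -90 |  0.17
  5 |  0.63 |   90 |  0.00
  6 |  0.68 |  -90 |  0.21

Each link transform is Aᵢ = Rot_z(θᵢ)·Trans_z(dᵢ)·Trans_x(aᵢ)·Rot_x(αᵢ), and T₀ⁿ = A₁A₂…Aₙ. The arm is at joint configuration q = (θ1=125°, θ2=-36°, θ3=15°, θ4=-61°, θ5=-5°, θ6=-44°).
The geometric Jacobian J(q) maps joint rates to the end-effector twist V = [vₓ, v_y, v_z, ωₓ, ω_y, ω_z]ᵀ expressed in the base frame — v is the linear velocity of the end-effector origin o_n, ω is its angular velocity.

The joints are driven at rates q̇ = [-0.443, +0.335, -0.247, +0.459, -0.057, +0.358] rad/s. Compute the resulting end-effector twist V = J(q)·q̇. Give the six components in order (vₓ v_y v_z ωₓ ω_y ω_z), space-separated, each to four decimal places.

-0.4333 1.3745 -0.1520 0.4812 -0.1330 -0.8662

o_n = [-1.3858, 0.1629, -1.3167]
J₁: ẑ×o_n = [-0.1629, -1.3858, 0.0000], ω = ẑ
J2: z=[0.8192, 0.5736, 0.0000] o=[-0.1549, 0.2212, 0.2700] → [-0.9101, 1.2998, 0.6583, 0.8192, 0.5736, 0.0000]
J3: z=[0.3371, -0.4815, -0.8090] o=[-0.2864, 0.5834, -0.0004] → [0.2936, 1.3332, -0.6711, 0.3371, -0.4815, -0.8090]
J4: z=[0.3371, -0.4815, -0.8090] o=[-0.2535, 0.7439, -0.6013] → [-0.1256, 1.1573, -0.7411, 0.3371, -0.4815, -0.8090]
J5: z=[0.2352, 0.8752, -0.4228] o=[-0.3785, 0.6716, -0.8205] → [-0.6493, 0.5426, 0.7619, 0.2352, 0.8752, -0.4228]
J6: z=[0.4153, -0.4838, -0.7704] o=[-0.9321, 0.6751, -1.1212] → [-0.3000, 0.4307, -0.4323, 0.4153, -0.4838, -0.7704]
V = J·q̇ = [-0.4333, 1.3745, -0.1520, 0.4812, -0.1330, -0.8662]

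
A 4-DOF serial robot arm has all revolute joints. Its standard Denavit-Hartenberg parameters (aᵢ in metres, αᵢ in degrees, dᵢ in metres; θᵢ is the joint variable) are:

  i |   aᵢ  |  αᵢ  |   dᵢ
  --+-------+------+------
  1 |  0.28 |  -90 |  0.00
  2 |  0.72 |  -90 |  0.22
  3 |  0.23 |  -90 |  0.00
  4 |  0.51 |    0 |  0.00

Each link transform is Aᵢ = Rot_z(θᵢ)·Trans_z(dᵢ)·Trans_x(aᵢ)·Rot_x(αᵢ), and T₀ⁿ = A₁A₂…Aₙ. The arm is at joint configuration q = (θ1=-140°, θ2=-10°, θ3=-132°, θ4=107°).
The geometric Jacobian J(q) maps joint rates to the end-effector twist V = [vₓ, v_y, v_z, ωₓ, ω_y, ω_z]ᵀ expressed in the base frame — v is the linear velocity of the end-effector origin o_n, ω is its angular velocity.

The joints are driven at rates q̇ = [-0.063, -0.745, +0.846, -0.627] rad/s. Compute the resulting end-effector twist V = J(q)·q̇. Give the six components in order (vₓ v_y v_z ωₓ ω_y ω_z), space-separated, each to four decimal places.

o_n = [-0.4719, -0.7616, 0.5959]
J₁: ẑ×o_n = [0.7616, -0.4719, 0.0000], ω = ẑ
J2: z=[0.6428, -0.7660, 0.0000] o=[-0.2145, -0.1800, 0.0000] → [-0.4565, -0.3831, -0.5711, 0.6428, -0.7660, 0.0000]
J3: z=[-0.1330, -0.1116, -0.9848] o=[-0.6163, -0.8043, 0.1250] → [-0.0106, -0.0795, 0.0104, -0.1330, -0.1116, -0.9848]
J4: z=[-0.1305, -0.9830, 0.1290] o=[-0.3903, -0.8378, 0.0983] → [-0.4990, 0.0544, -0.0902, -0.1305, -0.9830, 0.1290]
V = J·q̇ = [0.5961, 0.2137, 0.4908, -0.5096, 1.0926, -0.9771]

0.5961 0.2137 0.4908 -0.5096 1.0926 -0.9771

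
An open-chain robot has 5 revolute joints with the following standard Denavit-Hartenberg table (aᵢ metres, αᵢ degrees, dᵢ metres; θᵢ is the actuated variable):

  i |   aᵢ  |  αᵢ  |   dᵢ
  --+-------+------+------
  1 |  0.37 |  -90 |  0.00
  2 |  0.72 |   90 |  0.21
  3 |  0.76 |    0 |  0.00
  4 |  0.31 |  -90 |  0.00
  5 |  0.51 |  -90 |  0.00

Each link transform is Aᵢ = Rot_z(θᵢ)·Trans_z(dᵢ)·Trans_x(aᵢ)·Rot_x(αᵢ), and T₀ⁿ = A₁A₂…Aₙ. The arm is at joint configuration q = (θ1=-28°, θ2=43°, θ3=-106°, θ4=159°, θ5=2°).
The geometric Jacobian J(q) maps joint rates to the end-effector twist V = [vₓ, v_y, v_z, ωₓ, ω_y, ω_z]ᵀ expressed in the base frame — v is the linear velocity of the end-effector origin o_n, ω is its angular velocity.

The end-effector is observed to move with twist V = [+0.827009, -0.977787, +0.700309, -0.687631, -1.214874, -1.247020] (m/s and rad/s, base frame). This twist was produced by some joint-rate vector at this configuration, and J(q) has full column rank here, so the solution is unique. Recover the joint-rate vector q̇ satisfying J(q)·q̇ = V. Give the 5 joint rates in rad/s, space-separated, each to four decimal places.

o_n = [1.0271, -0.3943, -0.6976]
J₁: ẑ×o_n = [0.3943, 1.0271, -0.0000], ω = ẑ
J2: z=[0.4695, 0.8829, 0.0000] o=[0.3267, -0.1737, 0.0000] → [-0.6160, 0.3275, -0.7220, 0.4695, 0.8829, 0.0000]
J3: z=[0.6022, -0.3202, 0.7314] o=[0.8902, -0.2355, -0.4910] → [0.1823, 0.2245, -0.0518, 0.6022, -0.3202, 0.7314]
J4: z=[0.6022, -0.3202, 0.7314] o=[0.4120, -0.8086, -0.3482] → [-0.1911, 0.6603, 0.4465, 0.6022, -0.3202, 0.7314]
J5: z=[-0.2332, 0.8056, 0.5447] o=[0.6487, -0.6541, -0.4754] → [-0.3205, 0.1543, -0.3655, -0.2332, 0.8056, 0.5447]
q̇ = J⁺·V = [-0.1150, -0.8340, -0.2770, -0.5760, -0.9330]

-0.1150 -0.8340 -0.2770 -0.5760 -0.9330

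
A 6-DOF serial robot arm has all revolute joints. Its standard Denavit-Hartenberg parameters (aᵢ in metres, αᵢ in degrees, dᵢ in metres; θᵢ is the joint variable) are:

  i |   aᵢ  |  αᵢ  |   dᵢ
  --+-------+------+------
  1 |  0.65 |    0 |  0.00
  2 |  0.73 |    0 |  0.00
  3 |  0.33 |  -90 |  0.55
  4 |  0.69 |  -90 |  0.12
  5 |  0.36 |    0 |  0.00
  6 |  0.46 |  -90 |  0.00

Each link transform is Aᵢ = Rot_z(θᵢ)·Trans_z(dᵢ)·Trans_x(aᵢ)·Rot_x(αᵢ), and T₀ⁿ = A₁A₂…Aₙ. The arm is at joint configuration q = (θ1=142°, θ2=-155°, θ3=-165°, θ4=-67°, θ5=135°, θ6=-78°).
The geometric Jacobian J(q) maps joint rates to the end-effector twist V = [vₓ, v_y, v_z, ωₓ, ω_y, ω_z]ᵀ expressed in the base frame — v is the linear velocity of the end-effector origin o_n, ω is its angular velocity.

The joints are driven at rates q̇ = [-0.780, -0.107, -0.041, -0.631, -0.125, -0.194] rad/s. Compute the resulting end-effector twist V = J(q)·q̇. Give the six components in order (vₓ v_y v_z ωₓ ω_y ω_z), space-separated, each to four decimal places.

0.9691 0.3038 0.3117 0.2714 0.6409 -0.8034

o_n = [-0.4167, 0.7351, 1.1814]
J₁: ẑ×o_n = [-0.7351, -0.4167, 0.0000], ω = ẑ
J2: z=[0.0000, 0.0000, 1.0000] o=[-0.5122, 0.4002, 0.0000] → [-0.3349, 0.0955, 0.0000, 0.0000, 0.0000, 1.0000]
J3: z=[0.0000, 0.0000, 1.0000] o=[0.1991, 0.2360, 0.0000] → [-0.4992, -0.6158, 0.0000, 0.0000, 0.0000, 1.0000]
J4: z=[0.0349, -0.9994, 0.0000] o=[-0.1307, 0.2244, 0.5500] → [-0.6311, -0.0220, -0.2680, 0.0349, -0.9994, 0.0000]
J5: z=[-0.9199, -0.0321, -0.3907] o=[-0.3960, 0.0951, 1.1851] → [0.2502, 0.0047, -0.5894, -0.9199, -0.0321, -0.3907]
J6: z=[-0.9199, -0.0321, -0.3907] o=[-0.3054, 0.3530, 0.9508] → [0.1419, 0.2556, -0.3551, -0.9199, -0.0321, -0.3907]
V = J·q̇ = [0.9691, 0.3038, 0.3117, 0.2714, 0.6409, -0.8034]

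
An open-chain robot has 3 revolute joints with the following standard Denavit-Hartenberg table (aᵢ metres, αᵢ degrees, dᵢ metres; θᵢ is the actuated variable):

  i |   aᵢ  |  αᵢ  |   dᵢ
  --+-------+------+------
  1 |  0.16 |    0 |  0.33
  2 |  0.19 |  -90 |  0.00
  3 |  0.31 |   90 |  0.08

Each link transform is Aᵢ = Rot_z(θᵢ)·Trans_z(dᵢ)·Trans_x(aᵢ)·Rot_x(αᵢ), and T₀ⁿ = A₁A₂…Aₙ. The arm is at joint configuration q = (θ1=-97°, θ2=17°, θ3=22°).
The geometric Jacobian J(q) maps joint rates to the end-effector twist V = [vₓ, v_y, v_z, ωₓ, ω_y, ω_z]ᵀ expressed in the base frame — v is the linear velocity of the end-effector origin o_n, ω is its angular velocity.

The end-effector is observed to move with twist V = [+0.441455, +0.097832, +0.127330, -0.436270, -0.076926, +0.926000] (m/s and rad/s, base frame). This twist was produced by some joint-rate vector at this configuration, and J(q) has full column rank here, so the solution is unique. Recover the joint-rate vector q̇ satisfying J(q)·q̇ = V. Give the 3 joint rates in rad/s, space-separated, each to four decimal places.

o_n = [0.1422, -0.6151, 0.2139]
J₁: ẑ×o_n = [0.6151, 0.1422, -0.0000], ω = ẑ
J2: z=[0.0000, 0.0000, 1.0000] o=[-0.0195, -0.1588, 0.3300] → [0.4563, 0.1617, -0.0000, 0.0000, 0.0000, 1.0000]
J3: z=[0.9848, 0.1736, 0.0000] o=[0.0135, -0.3459, 0.3300] → [-0.0202, 0.1144, -0.2874, 0.9848, 0.1736, 0.0000]
q̇ = J⁺·V = [0.0630, 0.8630, -0.4430]

0.0630 0.8630 -0.4430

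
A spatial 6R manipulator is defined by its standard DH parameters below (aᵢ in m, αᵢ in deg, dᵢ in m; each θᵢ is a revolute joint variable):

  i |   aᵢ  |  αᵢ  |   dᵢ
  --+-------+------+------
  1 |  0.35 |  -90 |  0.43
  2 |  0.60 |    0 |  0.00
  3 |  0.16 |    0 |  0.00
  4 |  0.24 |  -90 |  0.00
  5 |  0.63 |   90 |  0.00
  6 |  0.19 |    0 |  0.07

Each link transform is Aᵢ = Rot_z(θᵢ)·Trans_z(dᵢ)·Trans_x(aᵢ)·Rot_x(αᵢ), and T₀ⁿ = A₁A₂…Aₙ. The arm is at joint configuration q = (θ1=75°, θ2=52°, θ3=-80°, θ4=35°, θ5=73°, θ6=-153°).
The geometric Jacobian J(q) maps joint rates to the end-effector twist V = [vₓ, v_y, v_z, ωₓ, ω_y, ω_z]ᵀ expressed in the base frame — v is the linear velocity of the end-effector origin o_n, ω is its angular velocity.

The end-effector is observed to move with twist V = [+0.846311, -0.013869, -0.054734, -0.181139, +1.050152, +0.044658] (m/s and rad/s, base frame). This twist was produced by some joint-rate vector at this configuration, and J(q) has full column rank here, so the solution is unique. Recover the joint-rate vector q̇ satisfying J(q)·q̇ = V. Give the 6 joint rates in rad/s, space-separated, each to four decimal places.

o_n = [0.7447, 1.1562, 0.0641]
J₁: ẑ×o_n = [-1.1562, 0.7447, 0.0000], ω = ẑ
J2: z=[-0.9659, 0.2588, 0.0000] o=[0.0906, 0.3381, 0.4300] → [-0.0947, -0.3534, -0.9595, -0.9659, 0.2588, 0.0000]
J3: z=[-0.9659, 0.2588, 0.0000] o=[0.1862, 0.6949, -0.0428] → [0.0277, 0.1033, -0.5901, -0.9659, 0.2588, 0.0000]
J4: z=[-0.9659, 0.2588, 0.0000] o=[0.2228, 0.8313, 0.0323] → [0.0082, 0.0307, -0.4489, -0.9659, 0.2588, 0.0000]
J5: z=[-0.0315, -0.1177, -0.9925] o=[0.2844, 1.0614, 0.0031] → [0.0868, -0.4550, 0.0512, -0.0315, -0.1177, -0.9925]
J6: z=[-0.0367, 0.9925, -0.1165] o=[0.9137, 1.0821, -0.0194] → [0.0915, 0.0228, 0.1650, -0.0367, 0.9925, -0.1165]
q̇ = J⁺·V = [-0.7020, -0.0790, 0.8480, -0.5880, -0.8590, 0.9090]

-0.7020 -0.0790 0.8480 -0.5880 -0.8590 0.9090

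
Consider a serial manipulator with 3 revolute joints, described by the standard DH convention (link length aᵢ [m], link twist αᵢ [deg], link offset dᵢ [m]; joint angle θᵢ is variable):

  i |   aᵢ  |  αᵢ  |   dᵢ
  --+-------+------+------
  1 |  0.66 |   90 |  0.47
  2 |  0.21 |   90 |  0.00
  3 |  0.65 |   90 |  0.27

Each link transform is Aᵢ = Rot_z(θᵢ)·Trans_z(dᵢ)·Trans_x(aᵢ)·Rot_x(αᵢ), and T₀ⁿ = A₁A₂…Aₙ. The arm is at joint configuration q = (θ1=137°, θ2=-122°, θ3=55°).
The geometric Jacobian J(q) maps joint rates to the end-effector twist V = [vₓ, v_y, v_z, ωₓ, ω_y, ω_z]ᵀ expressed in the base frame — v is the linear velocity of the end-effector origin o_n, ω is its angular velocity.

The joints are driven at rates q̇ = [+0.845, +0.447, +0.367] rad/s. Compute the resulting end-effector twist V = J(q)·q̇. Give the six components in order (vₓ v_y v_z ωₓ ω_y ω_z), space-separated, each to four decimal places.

-0.4967 0.5091 -0.0747 0.5325 0.1147 1.0395

o_n = [0.2738, 0.4727, 0.1188]
J₁: ẑ×o_n = [-0.4727, 0.2738, 0.0000], ω = ẑ
J2: z=[0.6820, 0.7314, 0.0000] o=[-0.4827, 0.4501, 0.4700] → [-0.2568, 0.2395, -0.5378, 0.6820, 0.7314, 0.0000]
J3: z=[0.6202, -0.5784, 0.5299] o=[-0.4013, 0.3742, 0.2919] → [0.0479, 0.4651, 0.4515, 0.6202, -0.5784, 0.5299]
V = J·q̇ = [-0.4967, 0.5091, -0.0747, 0.5325, 0.1147, 1.0395]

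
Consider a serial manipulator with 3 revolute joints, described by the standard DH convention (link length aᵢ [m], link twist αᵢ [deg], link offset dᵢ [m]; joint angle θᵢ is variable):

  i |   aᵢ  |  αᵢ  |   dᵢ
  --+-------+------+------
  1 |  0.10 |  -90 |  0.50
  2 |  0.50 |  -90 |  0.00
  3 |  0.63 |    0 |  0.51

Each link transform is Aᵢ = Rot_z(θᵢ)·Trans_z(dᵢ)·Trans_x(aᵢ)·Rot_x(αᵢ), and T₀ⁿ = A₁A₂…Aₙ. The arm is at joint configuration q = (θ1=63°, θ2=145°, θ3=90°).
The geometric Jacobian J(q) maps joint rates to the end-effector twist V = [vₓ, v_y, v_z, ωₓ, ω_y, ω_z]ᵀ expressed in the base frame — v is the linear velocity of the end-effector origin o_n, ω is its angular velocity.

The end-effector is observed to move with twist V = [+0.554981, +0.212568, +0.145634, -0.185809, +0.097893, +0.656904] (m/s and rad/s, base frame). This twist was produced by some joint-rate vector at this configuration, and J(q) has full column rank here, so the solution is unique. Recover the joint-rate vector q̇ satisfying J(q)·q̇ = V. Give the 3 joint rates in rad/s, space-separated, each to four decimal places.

0.6610 0.2100 -0.0050

o_n = [0.2880, -0.8225, 0.6310]
J₁: ẑ×o_n = [0.8225, 0.2880, -0.0000], ω = ẑ
J2: z=[-0.8910, 0.4540, 0.0000] o=[0.0454, 0.0891, 0.5000] → [0.0595, 0.1167, 0.7021, -0.8910, 0.4540, 0.0000]
J3: z=[-0.2604, -0.5111, 0.8192] o=[-0.1405, -0.2758, 0.2132] → [0.2343, 0.4598, 0.3614, -0.2604, -0.5111, 0.8192]
q̇ = J⁺·V = [0.6610, 0.2100, -0.0050]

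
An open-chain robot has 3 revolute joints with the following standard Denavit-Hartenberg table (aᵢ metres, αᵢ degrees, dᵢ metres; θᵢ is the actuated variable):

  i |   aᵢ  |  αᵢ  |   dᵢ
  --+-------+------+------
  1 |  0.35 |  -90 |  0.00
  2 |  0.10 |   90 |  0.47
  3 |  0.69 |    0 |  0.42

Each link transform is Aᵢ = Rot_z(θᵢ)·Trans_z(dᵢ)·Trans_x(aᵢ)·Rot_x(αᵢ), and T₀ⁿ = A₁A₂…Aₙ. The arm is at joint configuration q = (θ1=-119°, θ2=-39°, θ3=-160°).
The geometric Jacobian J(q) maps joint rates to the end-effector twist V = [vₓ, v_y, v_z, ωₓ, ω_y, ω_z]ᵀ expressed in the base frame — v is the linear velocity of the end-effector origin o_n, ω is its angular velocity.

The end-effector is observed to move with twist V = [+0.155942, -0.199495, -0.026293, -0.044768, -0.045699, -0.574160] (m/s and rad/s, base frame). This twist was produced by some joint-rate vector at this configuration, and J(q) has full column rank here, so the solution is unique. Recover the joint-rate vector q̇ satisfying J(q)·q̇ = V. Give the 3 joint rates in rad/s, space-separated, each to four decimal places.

-0.4980 -0.0170 -0.0980

o_n = [0.3697, 0.1844, -0.0187]
J₁: ẑ×o_n = [-0.1844, 0.3697, 0.0000], ω = ẑ
J2: z=[0.8746, -0.4848, 0.0000] o=[-0.1697, -0.3061, 0.0000] → [0.0091, 0.0164, 0.6905, 0.8746, -0.4848, 0.0000]
J3: z=[0.3051, 0.5504, 0.7771] o=[0.2037, -0.6019, 0.0629] → [-0.6560, 0.1539, 0.1485, 0.3051, 0.5504, 0.7771]
q̇ = J⁺·V = [-0.4980, -0.0170, -0.0980]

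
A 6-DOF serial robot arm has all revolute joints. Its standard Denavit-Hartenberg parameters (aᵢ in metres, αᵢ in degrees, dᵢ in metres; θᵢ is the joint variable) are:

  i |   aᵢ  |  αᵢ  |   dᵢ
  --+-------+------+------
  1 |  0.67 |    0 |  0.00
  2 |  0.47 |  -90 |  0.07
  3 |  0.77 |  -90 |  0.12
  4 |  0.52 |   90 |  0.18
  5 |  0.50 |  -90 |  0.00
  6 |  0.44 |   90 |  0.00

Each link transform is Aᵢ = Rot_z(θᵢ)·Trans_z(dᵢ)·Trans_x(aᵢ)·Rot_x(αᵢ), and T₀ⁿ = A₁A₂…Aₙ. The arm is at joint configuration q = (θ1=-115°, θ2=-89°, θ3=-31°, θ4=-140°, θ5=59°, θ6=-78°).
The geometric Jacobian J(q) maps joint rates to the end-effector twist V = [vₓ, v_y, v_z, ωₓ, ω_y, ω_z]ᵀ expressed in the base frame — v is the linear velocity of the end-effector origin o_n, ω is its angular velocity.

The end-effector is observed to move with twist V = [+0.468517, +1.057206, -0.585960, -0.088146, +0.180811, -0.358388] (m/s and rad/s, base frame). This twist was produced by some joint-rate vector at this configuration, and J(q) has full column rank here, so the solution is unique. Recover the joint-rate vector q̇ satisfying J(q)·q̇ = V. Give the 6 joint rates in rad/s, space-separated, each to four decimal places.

o_n = [-1.0577, -0.6131, -0.5901]
J₁: ẑ×o_n = [0.6131, -1.0577, 0.0000], ω = ẑ
J2: z=[0.0000, 0.0000, 1.0000] o=[-0.2832, -0.6072, 0.0000] → [0.0058, -0.7746, 0.0000, 0.0000, 0.0000, 1.0000]
J3: z=[-0.4067, -0.9135, 0.0000] o=[-0.7125, -0.4161, 0.0700] → [0.6031, -0.2685, -0.2352, -0.4067, -0.9135, 0.0000]
J4: z=[-0.4705, 0.2095, -0.8572] o=[-1.3643, -0.2572, 0.4666] → [-0.5264, -0.7600, 0.1032, -0.4705, 0.2095, -0.8572]
J5: z=[0.8149, 0.4757, -0.3311] o=[-1.2730, -0.6638, 0.1071] → [-0.3149, 0.4969, -0.0611, 0.8149, 0.4757, -0.3311]
J6: z=[-0.5324, 0.8402, -0.1033] o=[-1.3875, -0.7940, -0.3618] → [-0.1731, -0.1556, -0.3734, -0.5324, 0.8402, -0.1033]
q̇ = J⁺·V = [-0.0610, -0.7190, 0.6480, -0.7430, 0.3710, 0.8950]

-0.0610 -0.7190 0.6480 -0.7430 0.3710 0.8950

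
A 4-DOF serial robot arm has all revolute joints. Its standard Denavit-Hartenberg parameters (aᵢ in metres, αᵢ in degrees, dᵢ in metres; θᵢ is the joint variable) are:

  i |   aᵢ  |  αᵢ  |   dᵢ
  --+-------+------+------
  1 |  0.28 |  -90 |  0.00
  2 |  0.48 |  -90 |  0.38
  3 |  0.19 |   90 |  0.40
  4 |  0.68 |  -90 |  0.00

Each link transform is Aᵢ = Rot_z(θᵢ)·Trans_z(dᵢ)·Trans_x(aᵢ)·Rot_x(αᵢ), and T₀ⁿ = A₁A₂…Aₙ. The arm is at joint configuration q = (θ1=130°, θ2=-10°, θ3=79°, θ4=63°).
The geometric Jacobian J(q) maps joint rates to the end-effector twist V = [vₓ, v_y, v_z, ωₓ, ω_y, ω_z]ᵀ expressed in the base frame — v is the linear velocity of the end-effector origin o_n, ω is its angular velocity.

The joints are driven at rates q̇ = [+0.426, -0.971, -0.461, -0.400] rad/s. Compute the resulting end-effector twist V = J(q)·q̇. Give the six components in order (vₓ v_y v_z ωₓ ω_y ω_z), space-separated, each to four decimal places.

-0.9289 0.7321 0.8884 1.1023 0.3157 0.8118

o_n = [-0.5724, 0.8526, -0.8907]
J₁: ẑ×o_n = [-0.8526, -0.5724, 0.0000], ω = ẑ
J2: z=[-0.7660, -0.6428, 0.0000] o=[-0.1800, 0.2145, 0.0000] → [0.5725, -0.6823, -0.7411, -0.7660, -0.6428, 0.0000]
J3: z=[-0.1116, 0.1330, -0.9848] o=[-0.7749, 0.3323, 0.0834] → [0.3828, -0.3082, -0.0850, -0.1116, 0.1330, -0.9848]
J4: z=[-0.7676, 0.6179, 0.1705] o=[-0.6997, 0.5328, -0.3043] → [-0.4169, -0.4284, -0.3241, -0.7676, 0.6179, 0.1705]
V = J·q̇ = [-0.9289, 0.7321, 0.8884, 1.1023, 0.3157, 0.8118]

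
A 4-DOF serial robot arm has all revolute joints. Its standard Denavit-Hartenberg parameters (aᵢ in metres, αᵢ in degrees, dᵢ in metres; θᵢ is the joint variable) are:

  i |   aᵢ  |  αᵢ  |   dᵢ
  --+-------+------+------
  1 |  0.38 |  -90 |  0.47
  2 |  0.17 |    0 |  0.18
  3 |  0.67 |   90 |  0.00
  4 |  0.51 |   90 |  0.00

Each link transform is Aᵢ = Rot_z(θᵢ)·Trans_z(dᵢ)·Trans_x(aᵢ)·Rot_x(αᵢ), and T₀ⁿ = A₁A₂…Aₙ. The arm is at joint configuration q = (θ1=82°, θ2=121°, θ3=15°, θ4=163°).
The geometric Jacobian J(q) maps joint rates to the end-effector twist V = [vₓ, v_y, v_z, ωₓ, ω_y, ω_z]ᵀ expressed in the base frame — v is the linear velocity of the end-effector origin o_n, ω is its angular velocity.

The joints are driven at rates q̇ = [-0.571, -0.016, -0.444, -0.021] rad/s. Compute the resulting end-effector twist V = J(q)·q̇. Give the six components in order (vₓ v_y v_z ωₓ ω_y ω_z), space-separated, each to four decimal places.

0.1153 0.2325 -0.0639 0.4535 -0.0785 -0.5559

o_n = [-0.3035, 0.2056, 0.1977]
J₁: ẑ×o_n = [-0.2056, -0.3035, 0.0000], ω = ẑ
J2: z=[-0.9903, 0.1392, 0.0000] o=[0.0529, 0.3763, 0.4700] → [-0.0379, -0.2697, 0.2187, -0.9903, 0.1392, 0.0000]
J3: z=[-0.9903, 0.1392, 0.0000] o=[-0.1375, 0.3146, 0.3243] → [-0.0176, -0.1254, 0.1311, -0.9903, 0.1392, 0.0000]
J4: z=[0.0967, 0.6879, -0.7193] o=[-0.2046, -0.1626, -0.1411] → [0.4979, 0.0383, 0.1036, 0.0967, 0.6879, -0.7193]
V = J·q̇ = [0.1153, 0.2325, -0.0639, 0.4535, -0.0785, -0.5559]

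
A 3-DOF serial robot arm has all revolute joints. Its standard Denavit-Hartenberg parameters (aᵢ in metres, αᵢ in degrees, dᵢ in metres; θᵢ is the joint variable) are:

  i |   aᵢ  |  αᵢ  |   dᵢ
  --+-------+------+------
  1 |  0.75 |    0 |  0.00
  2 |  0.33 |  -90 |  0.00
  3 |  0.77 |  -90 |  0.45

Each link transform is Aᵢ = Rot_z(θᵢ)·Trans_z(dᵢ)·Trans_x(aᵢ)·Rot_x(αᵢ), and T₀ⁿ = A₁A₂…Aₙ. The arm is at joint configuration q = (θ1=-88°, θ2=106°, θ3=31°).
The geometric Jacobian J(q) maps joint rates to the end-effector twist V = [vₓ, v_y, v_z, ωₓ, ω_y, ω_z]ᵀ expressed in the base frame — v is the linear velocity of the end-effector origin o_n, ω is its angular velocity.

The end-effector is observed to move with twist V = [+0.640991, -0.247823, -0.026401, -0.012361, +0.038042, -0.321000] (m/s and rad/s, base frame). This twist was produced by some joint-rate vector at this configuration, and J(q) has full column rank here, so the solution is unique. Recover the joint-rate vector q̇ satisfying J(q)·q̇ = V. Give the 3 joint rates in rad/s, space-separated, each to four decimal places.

0.5610 -0.8820 0.0400

o_n = [0.8287, -0.0156, -0.3966]
J₁: ẑ×o_n = [0.0156, 0.8287, -0.0000], ω = ẑ
J2: z=[0.0000, 0.0000, 1.0000] o=[0.0262, -0.7495, 0.0000] → [-0.7339, 0.8025, 0.0000, 0.0000, 0.0000, 1.0000]
J3: z=[-0.3090, 0.9511, 0.0000] o=[0.3400, -0.6476, 0.0000] → [-0.3772, -0.1225, -0.6600, -0.3090, 0.9511, 0.0000]
q̇ = J⁺·V = [0.5610, -0.8820, 0.0400]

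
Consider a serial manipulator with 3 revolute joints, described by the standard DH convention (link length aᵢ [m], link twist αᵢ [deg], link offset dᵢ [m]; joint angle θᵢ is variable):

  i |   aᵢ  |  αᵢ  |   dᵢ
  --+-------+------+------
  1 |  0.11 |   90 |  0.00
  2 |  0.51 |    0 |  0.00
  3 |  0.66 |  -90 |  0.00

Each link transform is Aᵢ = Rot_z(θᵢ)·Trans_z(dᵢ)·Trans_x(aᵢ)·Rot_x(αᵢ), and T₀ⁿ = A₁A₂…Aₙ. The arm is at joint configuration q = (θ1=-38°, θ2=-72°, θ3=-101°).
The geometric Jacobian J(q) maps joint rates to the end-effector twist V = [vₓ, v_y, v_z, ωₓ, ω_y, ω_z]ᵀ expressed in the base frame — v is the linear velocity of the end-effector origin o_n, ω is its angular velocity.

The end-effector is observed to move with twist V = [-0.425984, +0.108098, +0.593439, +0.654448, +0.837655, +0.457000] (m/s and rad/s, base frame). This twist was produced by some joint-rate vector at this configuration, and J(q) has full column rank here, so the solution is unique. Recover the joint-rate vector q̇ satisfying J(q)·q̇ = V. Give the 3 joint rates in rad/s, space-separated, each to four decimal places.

0.4570 -0.6530 -0.4100

o_n = [-0.3053, 0.2386, -0.5655]
J₁: ẑ×o_n = [-0.2386, -0.3053, 0.0000], ω = ẑ
J2: z=[-0.6157, -0.7880, 0.0000] o=[0.0867, -0.0677, 0.0000] → [0.4456, -0.3481, -0.4975, -0.6157, -0.7880, 0.0000]
J3: z=[-0.6157, -0.7880, 0.0000] o=[0.2109, -0.1648, -0.4850] → [0.0634, -0.0495, -0.6551, -0.6157, -0.7880, 0.0000]
q̇ = J⁺·V = [0.4570, -0.6530, -0.4100]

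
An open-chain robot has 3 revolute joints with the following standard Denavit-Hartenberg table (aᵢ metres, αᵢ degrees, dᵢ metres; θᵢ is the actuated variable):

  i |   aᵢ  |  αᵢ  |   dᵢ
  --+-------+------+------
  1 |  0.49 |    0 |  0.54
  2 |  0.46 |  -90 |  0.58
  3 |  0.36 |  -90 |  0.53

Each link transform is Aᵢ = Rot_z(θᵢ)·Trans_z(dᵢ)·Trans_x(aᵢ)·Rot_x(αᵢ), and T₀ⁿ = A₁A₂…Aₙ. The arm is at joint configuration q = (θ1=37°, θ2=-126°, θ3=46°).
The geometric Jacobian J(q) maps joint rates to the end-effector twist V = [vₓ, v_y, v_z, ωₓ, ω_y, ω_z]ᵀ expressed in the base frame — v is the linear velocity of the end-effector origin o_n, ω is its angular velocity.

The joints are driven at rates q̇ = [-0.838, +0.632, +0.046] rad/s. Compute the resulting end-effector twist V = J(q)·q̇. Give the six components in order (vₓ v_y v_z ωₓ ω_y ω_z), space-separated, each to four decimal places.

0.1026 -0.4277 -0.0115 0.0460 0.0008 -0.2060

o_n = [0.9336, -0.4058, 0.8610]
J₁: ẑ×o_n = [0.4058, 0.9336, -0.0000], ω = ẑ
J2: z=[0.0000, 0.0000, 1.0000] o=[0.3913, 0.2949, 0.5400] → [0.7007, 0.5423, -0.0000, 0.0000, 0.0000, 1.0000]
J3: z=[0.9998, 0.0175, 0.0000] o=[0.3994, -0.1650, 1.1200] → [-0.0045, 0.2589, -0.2501, 0.9998, 0.0175, 0.0000]
V = J·q̇ = [0.1026, -0.4277, -0.0115, 0.0460, 0.0008, -0.2060]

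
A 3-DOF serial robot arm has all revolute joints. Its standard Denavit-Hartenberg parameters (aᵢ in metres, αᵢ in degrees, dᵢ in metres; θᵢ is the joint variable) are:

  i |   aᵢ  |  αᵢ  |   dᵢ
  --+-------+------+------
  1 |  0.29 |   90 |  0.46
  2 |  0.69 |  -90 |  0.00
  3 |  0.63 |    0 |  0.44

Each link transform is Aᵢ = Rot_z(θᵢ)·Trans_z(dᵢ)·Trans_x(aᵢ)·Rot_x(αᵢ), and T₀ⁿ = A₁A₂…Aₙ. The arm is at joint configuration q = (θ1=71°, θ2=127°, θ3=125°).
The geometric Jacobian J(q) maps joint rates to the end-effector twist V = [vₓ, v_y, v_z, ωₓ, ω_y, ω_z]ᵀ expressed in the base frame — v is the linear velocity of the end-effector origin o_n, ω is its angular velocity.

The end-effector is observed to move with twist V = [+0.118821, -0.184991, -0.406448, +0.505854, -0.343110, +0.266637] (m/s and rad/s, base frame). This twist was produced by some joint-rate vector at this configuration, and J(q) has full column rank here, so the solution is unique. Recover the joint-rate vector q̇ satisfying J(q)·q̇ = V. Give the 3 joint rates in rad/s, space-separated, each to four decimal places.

0.3870 0.5900 0.2000

o_n = [-0.5723, -0.0770, 0.4577]
J₁: ẑ×o_n = [0.0770, -0.5723, 0.0000], ω = ẑ
J2: z=[0.9455, -0.3256, 0.0000] o=[0.0944, 0.2742, 0.4600] → [0.0008, 0.0022, -0.5492, 0.9455, -0.3256, 0.0000]
J3: z=[-0.2600, -0.7551, -0.6018] o=[-0.0408, -0.1184, 1.0111] → [0.4428, 0.1760, -0.4121, -0.2600, -0.7551, -0.6018]
q̇ = J⁺·V = [0.3870, 0.5900, 0.2000]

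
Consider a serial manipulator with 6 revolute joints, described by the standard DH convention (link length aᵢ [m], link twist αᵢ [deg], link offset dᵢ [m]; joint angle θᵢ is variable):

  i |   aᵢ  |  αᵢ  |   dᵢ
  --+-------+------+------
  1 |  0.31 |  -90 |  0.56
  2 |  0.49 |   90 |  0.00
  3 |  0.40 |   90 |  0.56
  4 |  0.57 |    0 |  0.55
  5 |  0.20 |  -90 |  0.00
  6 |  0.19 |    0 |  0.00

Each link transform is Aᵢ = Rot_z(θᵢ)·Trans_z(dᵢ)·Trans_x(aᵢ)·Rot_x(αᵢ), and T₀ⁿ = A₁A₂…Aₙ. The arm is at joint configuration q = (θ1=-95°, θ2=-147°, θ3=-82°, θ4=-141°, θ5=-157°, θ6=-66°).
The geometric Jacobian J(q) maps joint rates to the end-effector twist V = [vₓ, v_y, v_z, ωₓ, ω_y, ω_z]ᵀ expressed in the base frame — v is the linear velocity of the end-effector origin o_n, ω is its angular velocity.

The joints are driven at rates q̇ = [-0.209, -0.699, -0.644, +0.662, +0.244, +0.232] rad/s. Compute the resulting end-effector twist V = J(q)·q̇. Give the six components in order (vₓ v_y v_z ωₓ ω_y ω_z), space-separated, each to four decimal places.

0.3286 -0.4928 0.0197 -0.7129 -1.0095 -0.2644

o_n = [-0.2079, -0.2296, 0.0691]
J₁: ẑ×o_n = [0.2296, -0.2079, 0.0000], ω = ẑ
J2: z=[0.9962, -0.0872, 0.0000] o=[-0.0270, -0.3088, 0.5600] → [0.0428, 0.4890, 0.0632, 0.9962, -0.0872, 0.0000]
J3: z=[0.0475, 0.5426, -0.8387] o=[0.0088, 0.1006, 0.8269] → [-0.6880, 0.2177, 0.1019, 0.0475, 0.5426, -0.8387]
J4: z=[-0.2110, -0.8152, -0.5393] o=[-0.3552, 0.4854, 0.3875] → [-0.1260, -0.1466, 0.2710, -0.2110, -0.8152, -0.5393]
J5: z=[-0.2110, -0.8152, -0.5393] o=[-0.0558, -0.2473, 0.3582] → [0.2452, 0.0210, -0.1277, -0.2110, -0.8152, -0.5393]
J6: z=[0.8843, 0.0758, -0.4607] o=[-0.1390, -0.1325, 0.2172] → [-0.0560, 0.1627, -0.0807, 0.8843, 0.0758, -0.4607]
V = J·q̇ = [0.3286, -0.4928, 0.0197, -0.7129, -1.0095, -0.2644]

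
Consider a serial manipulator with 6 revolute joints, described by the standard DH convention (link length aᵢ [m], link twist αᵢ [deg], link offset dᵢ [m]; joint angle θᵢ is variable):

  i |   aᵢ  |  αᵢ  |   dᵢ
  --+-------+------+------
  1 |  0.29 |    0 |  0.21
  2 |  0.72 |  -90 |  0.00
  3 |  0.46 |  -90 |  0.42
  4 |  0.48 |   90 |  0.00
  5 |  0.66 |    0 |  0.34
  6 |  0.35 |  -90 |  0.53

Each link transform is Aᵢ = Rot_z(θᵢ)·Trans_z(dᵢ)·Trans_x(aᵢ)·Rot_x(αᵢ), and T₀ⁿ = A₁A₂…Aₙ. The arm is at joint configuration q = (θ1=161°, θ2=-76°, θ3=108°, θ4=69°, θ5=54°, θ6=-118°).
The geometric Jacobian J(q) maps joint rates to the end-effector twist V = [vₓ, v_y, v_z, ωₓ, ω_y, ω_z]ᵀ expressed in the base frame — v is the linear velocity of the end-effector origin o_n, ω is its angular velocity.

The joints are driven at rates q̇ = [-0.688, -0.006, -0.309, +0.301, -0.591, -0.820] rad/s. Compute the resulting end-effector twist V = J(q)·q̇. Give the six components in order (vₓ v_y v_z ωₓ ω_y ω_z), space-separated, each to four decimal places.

0.3726 0.9693 -0.1312 0.8221 0.0493 0.6518

o_n = [-0.0528, 0.0802, -1.2803]
J₁: ẑ×o_n = [-0.0802, -0.0528, 0.0000], ω = ẑ
J2: z=[0.0000, 0.0000, 1.0000] o=[-0.2742, 0.0944, 0.2100] → [0.0142, 0.2214, -0.0000, 0.0000, 0.0000, 1.0000]
J3: z=[-0.9962, 0.0872, 0.0000] o=[-0.2114, 0.8117, 0.2100] → [-0.1299, -1.4846, 0.7149, -0.9962, 0.0872, 0.0000]
J4: z=[-0.0829, -0.9474, 0.3090] o=[-0.6422, 0.7067, -0.2275] → [1.1910, 0.0949, 0.6103, -0.0829, -0.9474, 0.3090]
J5: z=[-0.3821, -0.2562, -0.8879] o=[-0.2005, 0.6147, -0.3911] → [-0.2468, -0.4709, 0.2421, -0.3821, -0.2562, -0.8879]
J6: z=[-0.3821, -0.2562, -0.8879] o=[-0.0176, -0.0527, -0.6602] → [0.2768, -0.2057, -0.0598, -0.3821, -0.2562, -0.8879]
V = J·q̇ = [0.3726, 0.9693, -0.1312, 0.8221, 0.0493, 0.6518]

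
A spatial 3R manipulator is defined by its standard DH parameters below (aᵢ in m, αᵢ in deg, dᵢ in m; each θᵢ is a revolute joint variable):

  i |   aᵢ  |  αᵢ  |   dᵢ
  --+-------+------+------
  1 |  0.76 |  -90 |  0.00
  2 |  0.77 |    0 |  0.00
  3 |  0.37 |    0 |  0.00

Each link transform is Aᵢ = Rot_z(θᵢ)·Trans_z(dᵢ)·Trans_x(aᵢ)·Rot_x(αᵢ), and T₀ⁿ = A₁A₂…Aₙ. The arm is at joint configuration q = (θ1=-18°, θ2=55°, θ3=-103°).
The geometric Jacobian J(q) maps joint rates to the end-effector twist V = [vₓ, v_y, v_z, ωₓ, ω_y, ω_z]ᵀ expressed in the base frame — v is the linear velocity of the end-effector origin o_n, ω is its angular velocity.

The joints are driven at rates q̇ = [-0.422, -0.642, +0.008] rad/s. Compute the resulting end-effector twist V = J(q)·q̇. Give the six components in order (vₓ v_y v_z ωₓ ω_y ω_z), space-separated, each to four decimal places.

0.0303 -0.6529 0.4405 -0.1959 -0.6030 -0.4220

o_n = [1.3783, -0.4478, -0.3558]
J₁: ẑ×o_n = [0.4478, 1.3783, -0.0000], ω = ẑ
J2: z=[0.3090, 0.9511, 0.0000] o=[0.7228, -0.2349, 0.0000] → [-0.3384, 0.1099, -0.6892, 0.3090, 0.9511, 0.0000]
J3: z=[0.3090, 0.9511, 0.0000] o=[1.1428, -0.3713, -0.6307] → [0.2615, -0.0850, -0.2476, 0.3090, 0.9511, 0.0000]
V = J·q̇ = [0.0303, -0.6529, 0.4405, -0.1959, -0.6030, -0.4220]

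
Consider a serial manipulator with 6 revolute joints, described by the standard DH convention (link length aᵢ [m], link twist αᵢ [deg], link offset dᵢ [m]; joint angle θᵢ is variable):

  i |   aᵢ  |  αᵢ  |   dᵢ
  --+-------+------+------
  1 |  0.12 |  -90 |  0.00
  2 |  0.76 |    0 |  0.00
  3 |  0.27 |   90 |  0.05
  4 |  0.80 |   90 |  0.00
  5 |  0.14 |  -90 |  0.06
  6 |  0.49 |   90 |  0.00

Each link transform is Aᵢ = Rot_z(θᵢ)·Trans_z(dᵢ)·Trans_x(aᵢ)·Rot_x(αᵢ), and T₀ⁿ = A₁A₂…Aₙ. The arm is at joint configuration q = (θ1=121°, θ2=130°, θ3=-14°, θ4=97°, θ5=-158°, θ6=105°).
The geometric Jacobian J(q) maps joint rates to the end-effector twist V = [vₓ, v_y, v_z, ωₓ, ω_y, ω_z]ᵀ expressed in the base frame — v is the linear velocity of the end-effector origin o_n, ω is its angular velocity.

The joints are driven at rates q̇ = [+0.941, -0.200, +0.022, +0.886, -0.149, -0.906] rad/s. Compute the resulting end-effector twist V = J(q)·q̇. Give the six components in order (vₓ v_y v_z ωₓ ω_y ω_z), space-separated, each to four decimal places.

o_n = [-0.5312, -0.6334, -0.3677]
J₁: ẑ×o_n = [0.6334, -0.5312, 0.0000], ω = ẑ
J2: z=[-0.8572, -0.5150, 0.0000] o=[-0.0618, 0.1029, 0.0000] → [0.1894, -0.3152, 0.3894, -0.8572, -0.5150, 0.0000]
J3: z=[-0.8572, -0.5150, 0.0000] o=[0.1898, -0.3159, -0.5822] → [-0.1105, 0.1839, -0.0991, -0.8572, -0.5150, 0.0000]
J4: z=[-0.4629, 0.7704, -0.4384] o=[0.2079, -0.4431, -0.8249] → [0.2688, 0.5356, 0.6575, -0.4629, 0.7704, -0.4384]
J5: z=[0.1196, -0.4357, -0.8921] o=[-0.4947, -0.8154, -0.7372] → [0.0013, -0.0117, 0.0059, 0.1196, -0.4357, -0.8921]
J6: z=[0.1002, -0.8887, 0.4475] o=[-0.3493, -0.8215, -0.7820] → [-0.4523, -0.1229, -0.1428, 0.1002, -0.8887, 0.4475]
V = J·q̇ = [1.2035, 0.1549, 0.6310, -0.3662, 1.6443, 0.2801]

1.2035 0.1549 0.6310 -0.3662 1.6443 0.2801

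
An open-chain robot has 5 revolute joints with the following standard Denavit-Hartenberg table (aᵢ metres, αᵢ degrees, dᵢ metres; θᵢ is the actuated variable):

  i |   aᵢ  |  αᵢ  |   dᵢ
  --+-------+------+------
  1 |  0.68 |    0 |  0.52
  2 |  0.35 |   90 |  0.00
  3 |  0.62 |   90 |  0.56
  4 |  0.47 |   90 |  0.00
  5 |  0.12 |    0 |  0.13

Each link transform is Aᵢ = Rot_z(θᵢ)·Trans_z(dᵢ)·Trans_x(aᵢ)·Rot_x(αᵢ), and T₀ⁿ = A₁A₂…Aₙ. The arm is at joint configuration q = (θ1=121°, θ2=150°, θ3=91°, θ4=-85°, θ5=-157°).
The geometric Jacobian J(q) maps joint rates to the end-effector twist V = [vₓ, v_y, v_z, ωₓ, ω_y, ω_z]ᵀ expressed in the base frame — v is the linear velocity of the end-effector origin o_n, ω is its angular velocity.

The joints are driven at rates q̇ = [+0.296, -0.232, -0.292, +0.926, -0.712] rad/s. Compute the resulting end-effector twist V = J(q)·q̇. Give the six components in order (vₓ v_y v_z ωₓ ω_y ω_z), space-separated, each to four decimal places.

-0.0919 -0.3393 0.3569 0.2459 -0.9093 0.7893

o_n = [-0.5356, 0.2856, 1.0409]
J₁: ẑ×o_n = [-0.2856, -0.5356, 0.0000], ω = ẑ
J2: z=[0.0000, 0.0000, 1.0000] o=[-0.3502, 0.5829, 0.5200] → [0.2973, -0.1853, 0.0000, 0.0000, 0.0000, 1.0000]
J3: z=[-0.9998, -0.0175, 0.0000] o=[-0.3441, 0.2329, 0.5200] → [-0.0091, 0.5209, -0.0560, -0.9998, -0.0175, 0.0000]
J4: z=[0.0174, -0.9997, 0.0175] o=[-0.9042, 0.2340, 1.1399] → [0.0980, 0.0082, 0.3694, 0.0174, -0.9997, 0.0175]
J5: z=[0.0874, -0.0159, -0.9960] o=[-0.4361, 0.2429, 1.1809] → [0.0448, 0.1113, 0.0022, 0.0874, -0.0159, -0.9960]
V = J·q̇ = [-0.0919, -0.3393, 0.3569, 0.2459, -0.9093, 0.7893]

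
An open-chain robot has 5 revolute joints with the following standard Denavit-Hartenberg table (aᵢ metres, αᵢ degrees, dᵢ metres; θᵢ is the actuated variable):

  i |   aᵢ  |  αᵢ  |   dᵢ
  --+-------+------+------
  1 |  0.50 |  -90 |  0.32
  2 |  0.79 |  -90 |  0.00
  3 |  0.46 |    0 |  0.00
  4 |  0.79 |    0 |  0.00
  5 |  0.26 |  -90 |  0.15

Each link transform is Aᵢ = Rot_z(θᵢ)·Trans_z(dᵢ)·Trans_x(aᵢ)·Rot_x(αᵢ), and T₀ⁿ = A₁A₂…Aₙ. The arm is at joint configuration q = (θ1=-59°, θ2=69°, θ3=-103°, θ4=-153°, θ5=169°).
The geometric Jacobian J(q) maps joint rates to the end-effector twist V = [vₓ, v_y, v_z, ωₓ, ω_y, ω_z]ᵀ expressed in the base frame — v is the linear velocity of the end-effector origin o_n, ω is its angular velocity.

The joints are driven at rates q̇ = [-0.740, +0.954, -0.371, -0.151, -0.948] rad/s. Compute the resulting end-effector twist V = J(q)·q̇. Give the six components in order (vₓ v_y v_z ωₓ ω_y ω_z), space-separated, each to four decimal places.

-0.7549 0.2476 0.0976 1.5246 -0.6850 -0.2132

o_n = [0.2290, -0.4951, -0.2090]
J₁: ẑ×o_n = [0.4951, 0.2290, -0.0000], ω = ẑ
J2: z=[0.8572, 0.5150, 0.0000] o=[0.2575, -0.4286, 0.3200] → [-0.2724, 0.4534, -0.0424, 0.8572, 0.5150, 0.0000]
J3: z=[-0.4808, 0.8002, -0.3584] o=[0.4033, -0.6713, -0.4175] → [0.2300, 0.1627, 0.0548, -0.4808, 0.8002, -0.3584]
J4: z=[-0.4808, 0.8002, -0.3584] o=[0.7684, -0.4086, -0.3209] → [0.0586, 0.2471, 0.4732, -0.4808, 0.8002, -0.3584]
J5: z=[-0.4808, 0.8002, -0.3584] o=[0.0761, -0.7447, -0.1425] → [0.0363, -0.0868, -0.2424, -0.4808, 0.8002, -0.3584]
V = J·q̇ = [-0.7549, 0.2476, 0.0976, 1.5246, -0.6850, -0.2132]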